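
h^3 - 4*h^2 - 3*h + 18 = (h - 3)^2*(h + 2)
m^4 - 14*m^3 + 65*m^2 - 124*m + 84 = (m - 7)*(m - 3)*(m - 2)^2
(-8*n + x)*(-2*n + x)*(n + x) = 16*n^3 + 6*n^2*x - 9*n*x^2 + x^3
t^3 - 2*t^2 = t^2*(t - 2)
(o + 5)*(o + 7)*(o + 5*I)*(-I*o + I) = -I*o^4 + 5*o^3 - 11*I*o^3 + 55*o^2 - 23*I*o^2 + 115*o + 35*I*o - 175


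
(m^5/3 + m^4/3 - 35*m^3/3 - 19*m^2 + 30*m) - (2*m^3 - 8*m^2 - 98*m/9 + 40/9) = m^5/3 + m^4/3 - 41*m^3/3 - 11*m^2 + 368*m/9 - 40/9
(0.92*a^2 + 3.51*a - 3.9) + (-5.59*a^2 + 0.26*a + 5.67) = -4.67*a^2 + 3.77*a + 1.77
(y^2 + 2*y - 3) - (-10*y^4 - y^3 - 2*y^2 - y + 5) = 10*y^4 + y^3 + 3*y^2 + 3*y - 8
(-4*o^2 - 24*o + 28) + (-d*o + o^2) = -d*o - 3*o^2 - 24*o + 28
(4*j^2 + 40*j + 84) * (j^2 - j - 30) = 4*j^4 + 36*j^3 - 76*j^2 - 1284*j - 2520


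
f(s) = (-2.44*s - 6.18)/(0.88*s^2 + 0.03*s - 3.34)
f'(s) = (-2.44*s - 6.18)*(-1.76*s - 0.03)/(0.88*s^2 + 0.03*s - 3.34)^2 - 2.44/(0.88*s^2 + 0.03*s - 3.34) = (2.1472*s^2 + 10.8768*s + 8.335)/(0.7744*s^4 + 0.0528*s^3 - 5.8775*s^2 - 0.2004*s + 11.1556)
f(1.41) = 6.21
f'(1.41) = 11.66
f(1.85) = 39.22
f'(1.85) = 481.49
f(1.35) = 5.59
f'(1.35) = 9.37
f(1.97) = -81.81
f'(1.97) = 2112.38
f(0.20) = 2.02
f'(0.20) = 0.97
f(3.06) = -2.73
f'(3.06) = 2.48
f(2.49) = -5.59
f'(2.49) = 10.15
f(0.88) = 3.16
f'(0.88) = 2.82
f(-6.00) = 0.30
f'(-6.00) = 0.03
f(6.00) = -0.73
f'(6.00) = 0.19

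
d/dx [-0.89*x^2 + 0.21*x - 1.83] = 0.21 - 1.78*x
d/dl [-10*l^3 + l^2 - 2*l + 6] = -30*l^2 + 2*l - 2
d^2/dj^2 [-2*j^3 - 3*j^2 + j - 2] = -12*j - 6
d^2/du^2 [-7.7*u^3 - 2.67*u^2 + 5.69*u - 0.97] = -46.2*u - 5.34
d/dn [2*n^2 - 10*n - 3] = 4*n - 10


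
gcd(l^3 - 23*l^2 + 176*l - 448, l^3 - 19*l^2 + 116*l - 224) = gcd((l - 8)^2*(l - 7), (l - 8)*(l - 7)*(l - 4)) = l^2 - 15*l + 56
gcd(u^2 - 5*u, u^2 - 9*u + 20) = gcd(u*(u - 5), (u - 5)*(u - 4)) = u - 5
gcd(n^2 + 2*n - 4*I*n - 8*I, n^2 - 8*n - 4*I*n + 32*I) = n - 4*I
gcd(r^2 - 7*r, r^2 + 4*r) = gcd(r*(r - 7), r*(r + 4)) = r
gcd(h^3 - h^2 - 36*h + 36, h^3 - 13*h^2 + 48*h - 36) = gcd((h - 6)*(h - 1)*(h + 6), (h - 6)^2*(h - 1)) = h^2 - 7*h + 6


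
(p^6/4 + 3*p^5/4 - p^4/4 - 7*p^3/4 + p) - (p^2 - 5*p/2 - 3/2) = p^6/4 + 3*p^5/4 - p^4/4 - 7*p^3/4 - p^2 + 7*p/2 + 3/2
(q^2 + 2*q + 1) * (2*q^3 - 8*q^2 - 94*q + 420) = 2*q^5 - 4*q^4 - 108*q^3 + 224*q^2 + 746*q + 420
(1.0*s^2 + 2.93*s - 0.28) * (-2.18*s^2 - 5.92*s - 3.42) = -2.18*s^4 - 12.3074*s^3 - 20.1552*s^2 - 8.363*s + 0.9576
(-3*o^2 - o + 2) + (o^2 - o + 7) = -2*o^2 - 2*o + 9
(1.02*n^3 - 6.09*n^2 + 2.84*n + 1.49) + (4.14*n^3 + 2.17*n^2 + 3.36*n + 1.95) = 5.16*n^3 - 3.92*n^2 + 6.2*n + 3.44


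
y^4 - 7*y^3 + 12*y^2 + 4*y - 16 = (y - 4)*(y - 2)^2*(y + 1)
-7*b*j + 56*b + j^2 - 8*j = (-7*b + j)*(j - 8)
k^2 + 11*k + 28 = (k + 4)*(k + 7)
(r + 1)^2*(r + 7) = r^3 + 9*r^2 + 15*r + 7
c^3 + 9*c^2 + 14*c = c*(c + 2)*(c + 7)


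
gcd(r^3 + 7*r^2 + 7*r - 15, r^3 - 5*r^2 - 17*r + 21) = r^2 + 2*r - 3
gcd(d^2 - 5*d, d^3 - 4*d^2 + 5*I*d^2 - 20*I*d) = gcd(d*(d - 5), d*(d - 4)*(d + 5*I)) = d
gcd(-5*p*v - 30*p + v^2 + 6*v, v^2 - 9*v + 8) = 1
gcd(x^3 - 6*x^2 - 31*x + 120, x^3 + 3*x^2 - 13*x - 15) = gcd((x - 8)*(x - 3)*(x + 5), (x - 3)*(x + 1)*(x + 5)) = x^2 + 2*x - 15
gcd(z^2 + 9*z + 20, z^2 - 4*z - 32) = z + 4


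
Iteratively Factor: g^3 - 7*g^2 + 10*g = (g)*(g^2 - 7*g + 10) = g*(g - 5)*(g - 2)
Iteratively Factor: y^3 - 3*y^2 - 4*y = (y + 1)*(y^2 - 4*y) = (y - 4)*(y + 1)*(y)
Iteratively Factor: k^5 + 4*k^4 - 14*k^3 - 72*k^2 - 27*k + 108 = (k + 3)*(k^4 + k^3 - 17*k^2 - 21*k + 36) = (k + 3)^2*(k^3 - 2*k^2 - 11*k + 12) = (k - 1)*(k + 3)^2*(k^2 - k - 12) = (k - 1)*(k + 3)^3*(k - 4)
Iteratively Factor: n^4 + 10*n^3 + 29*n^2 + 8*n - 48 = (n + 4)*(n^3 + 6*n^2 + 5*n - 12) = (n + 4)^2*(n^2 + 2*n - 3) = (n + 3)*(n + 4)^2*(n - 1)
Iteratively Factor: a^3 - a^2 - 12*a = (a - 4)*(a^2 + 3*a) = (a - 4)*(a + 3)*(a)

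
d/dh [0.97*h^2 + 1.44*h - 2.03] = 1.94*h + 1.44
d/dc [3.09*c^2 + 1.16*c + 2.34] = 6.18*c + 1.16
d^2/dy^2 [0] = 0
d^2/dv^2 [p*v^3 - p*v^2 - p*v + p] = 2*p*(3*v - 1)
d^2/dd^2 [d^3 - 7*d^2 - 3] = 6*d - 14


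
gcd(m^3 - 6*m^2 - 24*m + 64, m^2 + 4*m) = m + 4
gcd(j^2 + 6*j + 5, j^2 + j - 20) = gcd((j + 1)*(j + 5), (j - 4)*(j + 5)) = j + 5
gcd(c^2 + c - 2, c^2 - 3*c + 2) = c - 1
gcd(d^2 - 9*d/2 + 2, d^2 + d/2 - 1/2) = d - 1/2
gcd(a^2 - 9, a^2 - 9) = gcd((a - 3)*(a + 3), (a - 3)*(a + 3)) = a^2 - 9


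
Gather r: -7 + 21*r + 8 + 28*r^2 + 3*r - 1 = 28*r^2 + 24*r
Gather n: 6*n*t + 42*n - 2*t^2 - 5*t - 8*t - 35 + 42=n*(6*t + 42) - 2*t^2 - 13*t + 7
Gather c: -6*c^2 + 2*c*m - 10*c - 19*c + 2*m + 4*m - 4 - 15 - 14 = -6*c^2 + c*(2*m - 29) + 6*m - 33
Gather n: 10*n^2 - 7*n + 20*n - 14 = 10*n^2 + 13*n - 14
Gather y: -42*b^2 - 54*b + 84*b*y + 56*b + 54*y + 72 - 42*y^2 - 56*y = -42*b^2 + 2*b - 42*y^2 + y*(84*b - 2) + 72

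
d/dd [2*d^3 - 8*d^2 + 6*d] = 6*d^2 - 16*d + 6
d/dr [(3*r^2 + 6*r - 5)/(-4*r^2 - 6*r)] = (3*r^2 - 20*r - 15)/(2*r^2*(4*r^2 + 12*r + 9))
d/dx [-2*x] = -2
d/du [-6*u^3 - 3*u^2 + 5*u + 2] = -18*u^2 - 6*u + 5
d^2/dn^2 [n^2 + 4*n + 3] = 2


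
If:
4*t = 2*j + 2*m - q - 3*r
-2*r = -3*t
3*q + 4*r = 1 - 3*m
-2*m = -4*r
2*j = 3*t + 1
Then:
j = 7/22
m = -4/11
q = 31/33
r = -2/11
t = -4/33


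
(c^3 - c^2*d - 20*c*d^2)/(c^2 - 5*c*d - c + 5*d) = c*(c + 4*d)/(c - 1)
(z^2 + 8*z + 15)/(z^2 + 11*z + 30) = (z + 3)/(z + 6)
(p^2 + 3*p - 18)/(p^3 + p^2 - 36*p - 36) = (p - 3)/(p^2 - 5*p - 6)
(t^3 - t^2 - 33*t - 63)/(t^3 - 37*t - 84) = (t + 3)/(t + 4)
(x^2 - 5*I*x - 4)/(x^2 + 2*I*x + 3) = (x - 4*I)/(x + 3*I)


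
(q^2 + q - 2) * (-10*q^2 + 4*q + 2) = -10*q^4 - 6*q^3 + 26*q^2 - 6*q - 4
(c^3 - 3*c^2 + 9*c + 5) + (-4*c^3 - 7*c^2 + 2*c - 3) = -3*c^3 - 10*c^2 + 11*c + 2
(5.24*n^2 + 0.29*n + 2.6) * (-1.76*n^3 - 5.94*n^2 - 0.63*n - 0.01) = -9.2224*n^5 - 31.636*n^4 - 9.5998*n^3 - 15.6791*n^2 - 1.6409*n - 0.026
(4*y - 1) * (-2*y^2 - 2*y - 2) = -8*y^3 - 6*y^2 - 6*y + 2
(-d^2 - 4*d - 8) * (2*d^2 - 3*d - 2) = -2*d^4 - 5*d^3 - 2*d^2 + 32*d + 16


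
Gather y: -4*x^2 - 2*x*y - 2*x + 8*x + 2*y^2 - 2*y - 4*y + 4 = -4*x^2 + 6*x + 2*y^2 + y*(-2*x - 6) + 4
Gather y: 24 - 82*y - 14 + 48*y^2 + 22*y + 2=48*y^2 - 60*y + 12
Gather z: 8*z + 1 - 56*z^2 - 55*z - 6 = -56*z^2 - 47*z - 5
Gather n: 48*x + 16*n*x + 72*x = 16*n*x + 120*x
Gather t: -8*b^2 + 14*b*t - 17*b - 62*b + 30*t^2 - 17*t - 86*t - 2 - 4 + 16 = -8*b^2 - 79*b + 30*t^2 + t*(14*b - 103) + 10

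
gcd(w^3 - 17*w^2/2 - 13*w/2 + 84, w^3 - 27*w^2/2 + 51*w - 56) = w^2 - 23*w/2 + 28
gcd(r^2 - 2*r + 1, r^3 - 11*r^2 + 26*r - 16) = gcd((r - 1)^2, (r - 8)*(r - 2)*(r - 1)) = r - 1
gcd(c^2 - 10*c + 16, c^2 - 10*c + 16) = c^2 - 10*c + 16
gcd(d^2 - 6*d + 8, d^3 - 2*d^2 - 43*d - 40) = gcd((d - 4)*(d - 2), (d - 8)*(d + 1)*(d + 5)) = 1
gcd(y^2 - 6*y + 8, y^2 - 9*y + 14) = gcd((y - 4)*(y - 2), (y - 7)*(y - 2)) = y - 2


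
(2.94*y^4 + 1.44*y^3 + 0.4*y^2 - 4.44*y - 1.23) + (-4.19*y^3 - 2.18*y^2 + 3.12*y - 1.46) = 2.94*y^4 - 2.75*y^3 - 1.78*y^2 - 1.32*y - 2.69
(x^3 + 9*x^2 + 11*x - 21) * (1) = x^3 + 9*x^2 + 11*x - 21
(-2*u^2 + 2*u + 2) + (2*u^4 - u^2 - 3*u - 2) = 2*u^4 - 3*u^2 - u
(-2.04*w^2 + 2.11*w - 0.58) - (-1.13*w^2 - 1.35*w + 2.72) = -0.91*w^2 + 3.46*w - 3.3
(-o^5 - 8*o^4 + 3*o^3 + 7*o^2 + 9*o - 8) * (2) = -2*o^5 - 16*o^4 + 6*o^3 + 14*o^2 + 18*o - 16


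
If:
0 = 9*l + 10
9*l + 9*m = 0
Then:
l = -10/9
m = 10/9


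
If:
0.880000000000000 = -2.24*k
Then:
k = -0.39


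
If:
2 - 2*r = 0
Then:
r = 1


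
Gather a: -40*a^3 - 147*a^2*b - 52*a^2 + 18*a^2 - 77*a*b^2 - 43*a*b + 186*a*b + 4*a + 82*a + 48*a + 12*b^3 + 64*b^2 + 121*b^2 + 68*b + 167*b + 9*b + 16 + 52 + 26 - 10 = -40*a^3 + a^2*(-147*b - 34) + a*(-77*b^2 + 143*b + 134) + 12*b^3 + 185*b^2 + 244*b + 84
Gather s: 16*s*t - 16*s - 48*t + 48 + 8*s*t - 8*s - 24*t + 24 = s*(24*t - 24) - 72*t + 72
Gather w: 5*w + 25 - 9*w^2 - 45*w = -9*w^2 - 40*w + 25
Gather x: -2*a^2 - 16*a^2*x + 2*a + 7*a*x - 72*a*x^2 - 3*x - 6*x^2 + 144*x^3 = -2*a^2 + 2*a + 144*x^3 + x^2*(-72*a - 6) + x*(-16*a^2 + 7*a - 3)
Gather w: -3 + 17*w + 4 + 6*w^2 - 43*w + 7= 6*w^2 - 26*w + 8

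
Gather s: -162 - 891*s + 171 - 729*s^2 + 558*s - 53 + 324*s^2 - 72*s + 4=-405*s^2 - 405*s - 40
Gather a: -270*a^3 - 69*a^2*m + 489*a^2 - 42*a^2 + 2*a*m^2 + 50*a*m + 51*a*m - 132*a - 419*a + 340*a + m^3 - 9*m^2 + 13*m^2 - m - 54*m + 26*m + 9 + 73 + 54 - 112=-270*a^3 + a^2*(447 - 69*m) + a*(2*m^2 + 101*m - 211) + m^3 + 4*m^2 - 29*m + 24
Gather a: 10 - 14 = -4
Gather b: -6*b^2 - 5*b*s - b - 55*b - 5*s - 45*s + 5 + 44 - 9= -6*b^2 + b*(-5*s - 56) - 50*s + 40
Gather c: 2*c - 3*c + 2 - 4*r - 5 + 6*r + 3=-c + 2*r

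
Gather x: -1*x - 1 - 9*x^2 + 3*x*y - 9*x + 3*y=-9*x^2 + x*(3*y - 10) + 3*y - 1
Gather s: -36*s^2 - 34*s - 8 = -36*s^2 - 34*s - 8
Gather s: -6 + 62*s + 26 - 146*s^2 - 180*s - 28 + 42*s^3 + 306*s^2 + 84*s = 42*s^3 + 160*s^2 - 34*s - 8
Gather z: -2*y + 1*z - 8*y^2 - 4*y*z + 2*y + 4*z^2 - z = -8*y^2 - 4*y*z + 4*z^2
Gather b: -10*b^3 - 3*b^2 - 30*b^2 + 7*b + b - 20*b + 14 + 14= -10*b^3 - 33*b^2 - 12*b + 28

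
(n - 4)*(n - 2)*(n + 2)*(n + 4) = n^4 - 20*n^2 + 64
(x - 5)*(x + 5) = x^2 - 25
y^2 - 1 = (y - 1)*(y + 1)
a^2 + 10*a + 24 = (a + 4)*(a + 6)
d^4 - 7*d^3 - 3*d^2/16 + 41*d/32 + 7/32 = (d - 7)*(d - 1/2)*(d + 1/4)^2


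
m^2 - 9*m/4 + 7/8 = (m - 7/4)*(m - 1/2)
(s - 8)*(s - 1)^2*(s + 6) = s^4 - 4*s^3 - 43*s^2 + 94*s - 48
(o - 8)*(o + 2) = o^2 - 6*o - 16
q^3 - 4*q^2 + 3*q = q*(q - 3)*(q - 1)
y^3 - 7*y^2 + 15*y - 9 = (y - 3)^2*(y - 1)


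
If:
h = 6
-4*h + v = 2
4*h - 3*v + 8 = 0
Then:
No Solution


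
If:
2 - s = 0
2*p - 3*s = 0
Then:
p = 3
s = 2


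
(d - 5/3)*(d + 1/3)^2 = d^3 - d^2 - d - 5/27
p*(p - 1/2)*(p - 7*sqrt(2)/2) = p^3 - 7*sqrt(2)*p^2/2 - p^2/2 + 7*sqrt(2)*p/4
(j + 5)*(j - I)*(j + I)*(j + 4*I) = j^4 + 5*j^3 + 4*I*j^3 + j^2 + 20*I*j^2 + 5*j + 4*I*j + 20*I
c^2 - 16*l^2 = (c - 4*l)*(c + 4*l)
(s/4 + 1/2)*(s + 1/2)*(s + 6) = s^3/4 + 17*s^2/8 + 4*s + 3/2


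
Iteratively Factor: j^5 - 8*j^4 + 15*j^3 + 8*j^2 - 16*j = (j + 1)*(j^4 - 9*j^3 + 24*j^2 - 16*j) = (j - 4)*(j + 1)*(j^3 - 5*j^2 + 4*j) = (j - 4)^2*(j + 1)*(j^2 - j) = j*(j - 4)^2*(j + 1)*(j - 1)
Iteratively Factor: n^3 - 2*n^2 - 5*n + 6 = (n + 2)*(n^2 - 4*n + 3) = (n - 1)*(n + 2)*(n - 3)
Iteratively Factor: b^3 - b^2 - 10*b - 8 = (b - 4)*(b^2 + 3*b + 2) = (b - 4)*(b + 2)*(b + 1)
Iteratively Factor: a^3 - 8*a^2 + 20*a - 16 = (a - 4)*(a^2 - 4*a + 4) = (a - 4)*(a - 2)*(a - 2)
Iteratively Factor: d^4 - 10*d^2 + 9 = (d - 1)*(d^3 + d^2 - 9*d - 9) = (d - 1)*(d + 1)*(d^2 - 9) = (d - 3)*(d - 1)*(d + 1)*(d + 3)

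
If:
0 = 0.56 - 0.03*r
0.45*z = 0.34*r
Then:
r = 18.67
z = 14.10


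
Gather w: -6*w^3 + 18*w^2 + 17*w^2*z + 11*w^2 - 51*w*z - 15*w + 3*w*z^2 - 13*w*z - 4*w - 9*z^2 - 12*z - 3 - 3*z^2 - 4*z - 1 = -6*w^3 + w^2*(17*z + 29) + w*(3*z^2 - 64*z - 19) - 12*z^2 - 16*z - 4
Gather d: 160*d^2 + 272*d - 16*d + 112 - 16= 160*d^2 + 256*d + 96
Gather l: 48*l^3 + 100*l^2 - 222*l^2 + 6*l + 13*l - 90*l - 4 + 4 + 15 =48*l^3 - 122*l^2 - 71*l + 15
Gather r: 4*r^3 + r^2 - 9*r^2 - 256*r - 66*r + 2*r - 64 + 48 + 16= 4*r^3 - 8*r^2 - 320*r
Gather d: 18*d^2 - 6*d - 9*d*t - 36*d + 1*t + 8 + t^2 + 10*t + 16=18*d^2 + d*(-9*t - 42) + t^2 + 11*t + 24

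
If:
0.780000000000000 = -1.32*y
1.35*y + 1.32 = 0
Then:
No Solution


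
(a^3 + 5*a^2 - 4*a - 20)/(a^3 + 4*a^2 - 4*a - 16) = (a + 5)/(a + 4)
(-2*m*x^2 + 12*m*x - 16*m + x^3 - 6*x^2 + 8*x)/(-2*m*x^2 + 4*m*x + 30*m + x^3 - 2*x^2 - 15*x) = (x^2 - 6*x + 8)/(x^2 - 2*x - 15)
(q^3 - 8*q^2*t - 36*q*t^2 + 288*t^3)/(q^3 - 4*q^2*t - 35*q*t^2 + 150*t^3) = (q^2 - 14*q*t + 48*t^2)/(q^2 - 10*q*t + 25*t^2)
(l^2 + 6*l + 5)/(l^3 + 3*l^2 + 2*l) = (l + 5)/(l*(l + 2))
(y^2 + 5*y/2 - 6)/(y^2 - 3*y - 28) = (y - 3/2)/(y - 7)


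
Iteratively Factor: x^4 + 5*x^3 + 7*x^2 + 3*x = (x + 1)*(x^3 + 4*x^2 + 3*x) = (x + 1)^2*(x^2 + 3*x) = (x + 1)^2*(x + 3)*(x)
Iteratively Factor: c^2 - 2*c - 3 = (c + 1)*(c - 3)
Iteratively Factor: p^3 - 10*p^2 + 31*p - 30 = (p - 3)*(p^2 - 7*p + 10) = (p - 5)*(p - 3)*(p - 2)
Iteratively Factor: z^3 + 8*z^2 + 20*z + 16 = (z + 2)*(z^2 + 6*z + 8) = (z + 2)*(z + 4)*(z + 2)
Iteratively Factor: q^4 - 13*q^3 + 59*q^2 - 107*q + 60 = (q - 4)*(q^3 - 9*q^2 + 23*q - 15) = (q - 4)*(q - 3)*(q^2 - 6*q + 5) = (q - 4)*(q - 3)*(q - 1)*(q - 5)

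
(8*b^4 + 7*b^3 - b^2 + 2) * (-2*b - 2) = -16*b^5 - 30*b^4 - 12*b^3 + 2*b^2 - 4*b - 4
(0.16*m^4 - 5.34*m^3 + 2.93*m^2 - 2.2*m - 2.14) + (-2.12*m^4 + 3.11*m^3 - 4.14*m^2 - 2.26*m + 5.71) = -1.96*m^4 - 2.23*m^3 - 1.21*m^2 - 4.46*m + 3.57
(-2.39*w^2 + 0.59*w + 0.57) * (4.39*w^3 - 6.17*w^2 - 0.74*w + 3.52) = -10.4921*w^5 + 17.3364*w^4 + 0.6306*w^3 - 12.3663*w^2 + 1.655*w + 2.0064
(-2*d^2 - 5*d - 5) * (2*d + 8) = -4*d^3 - 26*d^2 - 50*d - 40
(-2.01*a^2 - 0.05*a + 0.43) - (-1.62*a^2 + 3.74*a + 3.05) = -0.39*a^2 - 3.79*a - 2.62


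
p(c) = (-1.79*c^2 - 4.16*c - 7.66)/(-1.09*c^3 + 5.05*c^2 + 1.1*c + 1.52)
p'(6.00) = -2.06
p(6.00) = 2.13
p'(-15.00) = -0.00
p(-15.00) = -0.07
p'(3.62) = -1.46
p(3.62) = -2.31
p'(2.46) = -0.19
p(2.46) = -1.55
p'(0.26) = 4.47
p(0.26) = -4.16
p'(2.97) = -0.53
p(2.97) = -1.72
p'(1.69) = 0.30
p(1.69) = -1.58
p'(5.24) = -21.63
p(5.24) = 7.22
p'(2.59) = -0.26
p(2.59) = -1.58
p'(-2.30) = -0.09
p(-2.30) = -0.19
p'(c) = (-3.58*c - 4.16)/(-1.09*c^3 + 5.05*c^2 + 1.1*c + 1.52) + (-1.79*c^2 - 4.16*c - 7.66)*(3.27*c^2 - 10.1*c - 1.1)/(-1.09*c^3 + 5.05*c^2 + 1.1*c + 1.52)^2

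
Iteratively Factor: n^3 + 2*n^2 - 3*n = (n + 3)*(n^2 - n) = n*(n + 3)*(n - 1)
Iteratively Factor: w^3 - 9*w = (w)*(w^2 - 9) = w*(w + 3)*(w - 3)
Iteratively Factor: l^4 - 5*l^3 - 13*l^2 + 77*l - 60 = (l + 4)*(l^3 - 9*l^2 + 23*l - 15) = (l - 5)*(l + 4)*(l^2 - 4*l + 3) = (l - 5)*(l - 1)*(l + 4)*(l - 3)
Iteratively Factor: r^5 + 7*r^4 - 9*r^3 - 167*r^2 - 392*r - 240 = (r + 4)*(r^4 + 3*r^3 - 21*r^2 - 83*r - 60) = (r - 5)*(r + 4)*(r^3 + 8*r^2 + 19*r + 12) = (r - 5)*(r + 1)*(r + 4)*(r^2 + 7*r + 12) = (r - 5)*(r + 1)*(r + 3)*(r + 4)*(r + 4)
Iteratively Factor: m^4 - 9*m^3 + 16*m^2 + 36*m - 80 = (m - 2)*(m^3 - 7*m^2 + 2*m + 40) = (m - 4)*(m - 2)*(m^2 - 3*m - 10) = (m - 4)*(m - 2)*(m + 2)*(m - 5)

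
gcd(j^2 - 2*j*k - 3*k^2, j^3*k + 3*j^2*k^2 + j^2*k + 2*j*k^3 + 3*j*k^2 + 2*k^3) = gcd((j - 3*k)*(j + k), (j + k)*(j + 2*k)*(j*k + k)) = j + k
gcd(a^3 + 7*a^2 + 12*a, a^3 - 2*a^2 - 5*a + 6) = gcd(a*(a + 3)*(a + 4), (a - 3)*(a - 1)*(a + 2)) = 1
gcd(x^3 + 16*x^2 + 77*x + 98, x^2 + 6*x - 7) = x + 7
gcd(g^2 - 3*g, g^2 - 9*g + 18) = g - 3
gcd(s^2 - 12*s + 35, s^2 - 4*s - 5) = s - 5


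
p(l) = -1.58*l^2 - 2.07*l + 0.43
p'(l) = -3.16*l - 2.07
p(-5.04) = -29.27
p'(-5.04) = 13.86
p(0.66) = -1.62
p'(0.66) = -4.16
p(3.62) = -27.77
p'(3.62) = -13.51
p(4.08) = -34.32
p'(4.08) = -14.96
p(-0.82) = 1.07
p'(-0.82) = 0.52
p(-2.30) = -3.17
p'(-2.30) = 5.20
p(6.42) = -77.98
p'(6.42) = -22.36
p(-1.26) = 0.53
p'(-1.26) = 1.91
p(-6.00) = -44.03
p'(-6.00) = 16.89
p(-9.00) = -108.92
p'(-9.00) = 26.37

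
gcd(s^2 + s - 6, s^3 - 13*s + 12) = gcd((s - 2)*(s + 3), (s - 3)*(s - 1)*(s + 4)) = 1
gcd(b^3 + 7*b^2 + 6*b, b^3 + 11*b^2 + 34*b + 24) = b^2 + 7*b + 6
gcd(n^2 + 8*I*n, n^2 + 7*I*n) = n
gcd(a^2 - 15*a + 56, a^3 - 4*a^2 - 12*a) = 1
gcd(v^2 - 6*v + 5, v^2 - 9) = 1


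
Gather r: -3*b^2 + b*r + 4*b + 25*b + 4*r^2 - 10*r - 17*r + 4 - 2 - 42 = -3*b^2 + 29*b + 4*r^2 + r*(b - 27) - 40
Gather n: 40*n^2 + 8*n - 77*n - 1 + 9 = 40*n^2 - 69*n + 8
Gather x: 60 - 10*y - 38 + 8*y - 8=14 - 2*y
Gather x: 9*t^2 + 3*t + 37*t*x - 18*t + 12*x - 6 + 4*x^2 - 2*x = 9*t^2 - 15*t + 4*x^2 + x*(37*t + 10) - 6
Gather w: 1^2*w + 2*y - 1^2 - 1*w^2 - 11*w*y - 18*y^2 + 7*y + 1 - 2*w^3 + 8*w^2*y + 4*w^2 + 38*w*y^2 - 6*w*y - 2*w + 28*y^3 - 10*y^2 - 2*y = -2*w^3 + w^2*(8*y + 3) + w*(38*y^2 - 17*y - 1) + 28*y^3 - 28*y^2 + 7*y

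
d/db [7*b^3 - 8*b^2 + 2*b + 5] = 21*b^2 - 16*b + 2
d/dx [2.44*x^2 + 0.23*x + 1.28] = 4.88*x + 0.23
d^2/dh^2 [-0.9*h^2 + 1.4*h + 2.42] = -1.80000000000000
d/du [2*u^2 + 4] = 4*u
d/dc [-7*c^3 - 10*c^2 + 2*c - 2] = -21*c^2 - 20*c + 2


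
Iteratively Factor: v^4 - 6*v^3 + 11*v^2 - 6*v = (v)*(v^3 - 6*v^2 + 11*v - 6) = v*(v - 1)*(v^2 - 5*v + 6) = v*(v - 3)*(v - 1)*(v - 2)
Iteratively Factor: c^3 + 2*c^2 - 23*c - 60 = (c + 4)*(c^2 - 2*c - 15) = (c - 5)*(c + 4)*(c + 3)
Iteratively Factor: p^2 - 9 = (p - 3)*(p + 3)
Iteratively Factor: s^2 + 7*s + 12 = (s + 3)*(s + 4)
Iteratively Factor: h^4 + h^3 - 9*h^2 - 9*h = (h - 3)*(h^3 + 4*h^2 + 3*h) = (h - 3)*(h + 3)*(h^2 + h) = h*(h - 3)*(h + 3)*(h + 1)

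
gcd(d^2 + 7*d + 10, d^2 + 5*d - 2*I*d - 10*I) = d + 5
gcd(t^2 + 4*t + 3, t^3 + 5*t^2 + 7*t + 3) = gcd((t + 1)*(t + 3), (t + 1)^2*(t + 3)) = t^2 + 4*t + 3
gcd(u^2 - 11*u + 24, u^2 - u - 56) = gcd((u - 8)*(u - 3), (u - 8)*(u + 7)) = u - 8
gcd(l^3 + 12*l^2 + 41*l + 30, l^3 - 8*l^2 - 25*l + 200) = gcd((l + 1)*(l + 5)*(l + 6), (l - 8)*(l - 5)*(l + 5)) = l + 5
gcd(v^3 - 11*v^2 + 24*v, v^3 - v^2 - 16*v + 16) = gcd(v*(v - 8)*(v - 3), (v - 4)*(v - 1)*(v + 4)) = 1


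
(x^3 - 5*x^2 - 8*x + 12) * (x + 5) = x^4 - 33*x^2 - 28*x + 60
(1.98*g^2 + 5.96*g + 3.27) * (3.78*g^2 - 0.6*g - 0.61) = 7.4844*g^4 + 21.3408*g^3 + 7.5768*g^2 - 5.5976*g - 1.9947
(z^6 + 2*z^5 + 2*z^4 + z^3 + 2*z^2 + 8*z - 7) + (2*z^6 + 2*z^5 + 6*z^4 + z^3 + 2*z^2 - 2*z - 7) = 3*z^6 + 4*z^5 + 8*z^4 + 2*z^3 + 4*z^2 + 6*z - 14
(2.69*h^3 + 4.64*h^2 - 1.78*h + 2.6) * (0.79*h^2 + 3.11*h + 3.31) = 2.1251*h^5 + 12.0315*h^4 + 21.9281*h^3 + 11.8766*h^2 + 2.1942*h + 8.606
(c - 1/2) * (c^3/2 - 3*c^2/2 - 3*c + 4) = c^4/2 - 7*c^3/4 - 9*c^2/4 + 11*c/2 - 2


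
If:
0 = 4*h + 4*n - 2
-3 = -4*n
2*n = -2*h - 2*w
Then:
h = -1/4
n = 3/4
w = -1/2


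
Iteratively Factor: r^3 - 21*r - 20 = (r - 5)*(r^2 + 5*r + 4) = (r - 5)*(r + 4)*(r + 1)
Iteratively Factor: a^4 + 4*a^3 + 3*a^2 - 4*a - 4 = (a + 2)*(a^3 + 2*a^2 - a - 2) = (a - 1)*(a + 2)*(a^2 + 3*a + 2) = (a - 1)*(a + 1)*(a + 2)*(a + 2)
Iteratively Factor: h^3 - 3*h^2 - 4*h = (h)*(h^2 - 3*h - 4) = h*(h - 4)*(h + 1)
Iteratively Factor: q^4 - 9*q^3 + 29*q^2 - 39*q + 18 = (q - 2)*(q^3 - 7*q^2 + 15*q - 9) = (q - 2)*(q - 1)*(q^2 - 6*q + 9) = (q - 3)*(q - 2)*(q - 1)*(q - 3)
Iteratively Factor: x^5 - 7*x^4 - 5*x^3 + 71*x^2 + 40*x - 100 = (x + 2)*(x^4 - 9*x^3 + 13*x^2 + 45*x - 50) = (x - 1)*(x + 2)*(x^3 - 8*x^2 + 5*x + 50) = (x - 1)*(x + 2)^2*(x^2 - 10*x + 25) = (x - 5)*(x - 1)*(x + 2)^2*(x - 5)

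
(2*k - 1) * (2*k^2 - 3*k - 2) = 4*k^3 - 8*k^2 - k + 2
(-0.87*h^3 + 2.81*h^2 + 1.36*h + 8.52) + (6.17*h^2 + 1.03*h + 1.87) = -0.87*h^3 + 8.98*h^2 + 2.39*h + 10.39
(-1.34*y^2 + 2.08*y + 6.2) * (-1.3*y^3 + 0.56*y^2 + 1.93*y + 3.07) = 1.742*y^5 - 3.4544*y^4 - 9.4814*y^3 + 3.3726*y^2 + 18.3516*y + 19.034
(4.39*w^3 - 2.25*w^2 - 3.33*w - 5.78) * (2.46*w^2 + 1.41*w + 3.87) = 10.7994*w^5 + 0.654899999999999*w^4 + 5.625*w^3 - 27.6216*w^2 - 21.0369*w - 22.3686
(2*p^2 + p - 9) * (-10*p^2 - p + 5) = -20*p^4 - 12*p^3 + 99*p^2 + 14*p - 45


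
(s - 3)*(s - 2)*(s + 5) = s^3 - 19*s + 30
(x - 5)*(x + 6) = x^2 + x - 30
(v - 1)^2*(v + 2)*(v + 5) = v^4 + 5*v^3 - 3*v^2 - 13*v + 10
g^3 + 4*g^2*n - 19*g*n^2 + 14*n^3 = (g - 2*n)*(g - n)*(g + 7*n)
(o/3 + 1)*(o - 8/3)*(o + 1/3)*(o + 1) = o^4/3 + 5*o^3/9 - 65*o^2/27 - 95*o/27 - 8/9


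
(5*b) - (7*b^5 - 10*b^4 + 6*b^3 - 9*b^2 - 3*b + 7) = -7*b^5 + 10*b^4 - 6*b^3 + 9*b^2 + 8*b - 7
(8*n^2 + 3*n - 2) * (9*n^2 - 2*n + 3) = 72*n^4 + 11*n^3 + 13*n - 6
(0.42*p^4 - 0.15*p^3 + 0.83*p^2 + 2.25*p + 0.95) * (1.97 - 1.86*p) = -0.7812*p^5 + 1.1064*p^4 - 1.8393*p^3 - 2.5499*p^2 + 2.6655*p + 1.8715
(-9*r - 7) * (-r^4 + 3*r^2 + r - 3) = 9*r^5 + 7*r^4 - 27*r^3 - 30*r^2 + 20*r + 21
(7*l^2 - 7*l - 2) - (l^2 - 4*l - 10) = 6*l^2 - 3*l + 8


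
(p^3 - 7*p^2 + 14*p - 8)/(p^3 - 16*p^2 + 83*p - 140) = (p^2 - 3*p + 2)/(p^2 - 12*p + 35)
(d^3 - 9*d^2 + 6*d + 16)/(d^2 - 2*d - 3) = (d^2 - 10*d + 16)/(d - 3)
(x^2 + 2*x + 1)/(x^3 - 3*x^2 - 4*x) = (x + 1)/(x*(x - 4))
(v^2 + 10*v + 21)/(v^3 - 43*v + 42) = (v + 3)/(v^2 - 7*v + 6)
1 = 1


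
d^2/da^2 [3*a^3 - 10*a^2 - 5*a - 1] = 18*a - 20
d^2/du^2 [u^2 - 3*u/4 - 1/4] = 2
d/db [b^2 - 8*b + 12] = 2*b - 8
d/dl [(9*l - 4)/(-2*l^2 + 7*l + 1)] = (18*l^2 - 16*l + 37)/(4*l^4 - 28*l^3 + 45*l^2 + 14*l + 1)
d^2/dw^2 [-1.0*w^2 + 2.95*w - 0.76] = -2.00000000000000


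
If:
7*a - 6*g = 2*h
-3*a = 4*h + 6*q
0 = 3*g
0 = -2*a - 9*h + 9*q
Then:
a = 0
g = 0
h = 0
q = 0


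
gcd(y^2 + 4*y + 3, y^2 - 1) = y + 1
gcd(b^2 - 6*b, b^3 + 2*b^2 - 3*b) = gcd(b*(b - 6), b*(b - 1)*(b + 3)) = b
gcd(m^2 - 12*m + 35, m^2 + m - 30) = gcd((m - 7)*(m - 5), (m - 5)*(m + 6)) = m - 5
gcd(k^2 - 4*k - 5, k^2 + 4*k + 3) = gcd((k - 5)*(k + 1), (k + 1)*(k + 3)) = k + 1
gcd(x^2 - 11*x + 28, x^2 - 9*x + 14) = x - 7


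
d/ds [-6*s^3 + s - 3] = 1 - 18*s^2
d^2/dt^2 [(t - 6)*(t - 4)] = 2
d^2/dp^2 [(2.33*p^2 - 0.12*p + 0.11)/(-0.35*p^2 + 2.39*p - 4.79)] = (-4.44089209850063e-16*p^4 - 3.86869*p^3 + 23.35662*p^2 - 0.654990000000008*p - 105.059794)/(0.042875*p^6 - 0.878325*p^5 + 7.75803*p^4 - 37.692929*p^3 + 106.174182*p^2 - 164.509197*p + 109.902239)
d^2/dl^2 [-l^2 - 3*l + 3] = -2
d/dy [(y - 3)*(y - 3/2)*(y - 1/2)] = 3*y^2 - 10*y + 27/4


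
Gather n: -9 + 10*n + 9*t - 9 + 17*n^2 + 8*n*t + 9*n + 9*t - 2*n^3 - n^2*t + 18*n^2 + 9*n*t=-2*n^3 + n^2*(35 - t) + n*(17*t + 19) + 18*t - 18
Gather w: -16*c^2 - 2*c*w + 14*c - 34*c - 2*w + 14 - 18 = -16*c^2 - 20*c + w*(-2*c - 2) - 4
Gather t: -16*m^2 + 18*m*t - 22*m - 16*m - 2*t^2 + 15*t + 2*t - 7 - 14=-16*m^2 - 38*m - 2*t^2 + t*(18*m + 17) - 21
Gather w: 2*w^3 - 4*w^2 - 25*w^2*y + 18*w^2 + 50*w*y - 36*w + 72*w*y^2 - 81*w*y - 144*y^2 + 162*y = 2*w^3 + w^2*(14 - 25*y) + w*(72*y^2 - 31*y - 36) - 144*y^2 + 162*y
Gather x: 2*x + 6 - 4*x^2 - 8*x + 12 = -4*x^2 - 6*x + 18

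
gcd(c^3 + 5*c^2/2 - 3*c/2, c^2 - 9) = c + 3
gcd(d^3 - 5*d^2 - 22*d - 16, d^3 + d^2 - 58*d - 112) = d^2 - 6*d - 16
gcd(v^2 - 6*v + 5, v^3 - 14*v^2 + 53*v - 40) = v^2 - 6*v + 5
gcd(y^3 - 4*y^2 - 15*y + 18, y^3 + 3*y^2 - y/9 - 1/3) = y + 3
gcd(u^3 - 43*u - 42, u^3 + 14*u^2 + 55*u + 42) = u^2 + 7*u + 6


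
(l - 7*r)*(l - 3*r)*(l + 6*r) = l^3 - 4*l^2*r - 39*l*r^2 + 126*r^3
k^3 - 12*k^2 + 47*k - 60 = (k - 5)*(k - 4)*(k - 3)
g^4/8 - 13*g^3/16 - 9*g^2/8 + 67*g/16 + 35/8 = (g/4 + 1/4)*(g/2 + 1)*(g - 7)*(g - 5/2)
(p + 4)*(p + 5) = p^2 + 9*p + 20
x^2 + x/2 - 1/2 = (x - 1/2)*(x + 1)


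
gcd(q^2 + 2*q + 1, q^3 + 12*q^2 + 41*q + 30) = q + 1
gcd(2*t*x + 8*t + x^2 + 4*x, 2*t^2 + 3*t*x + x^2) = 2*t + x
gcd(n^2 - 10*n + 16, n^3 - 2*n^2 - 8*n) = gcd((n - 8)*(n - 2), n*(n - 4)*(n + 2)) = 1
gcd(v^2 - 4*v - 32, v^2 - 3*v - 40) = v - 8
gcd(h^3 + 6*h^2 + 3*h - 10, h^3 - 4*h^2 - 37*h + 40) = h^2 + 4*h - 5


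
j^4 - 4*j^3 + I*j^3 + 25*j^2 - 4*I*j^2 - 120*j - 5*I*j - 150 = (j - 5)*(j + 1)*(j - 5*I)*(j + 6*I)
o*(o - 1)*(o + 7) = o^3 + 6*o^2 - 7*o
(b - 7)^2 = b^2 - 14*b + 49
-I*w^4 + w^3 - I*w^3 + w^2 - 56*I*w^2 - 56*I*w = w*(w - 7*I)*(w + 8*I)*(-I*w - I)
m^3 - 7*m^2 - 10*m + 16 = (m - 8)*(m - 1)*(m + 2)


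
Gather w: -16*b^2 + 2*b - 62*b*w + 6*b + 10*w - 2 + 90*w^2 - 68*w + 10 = -16*b^2 + 8*b + 90*w^2 + w*(-62*b - 58) + 8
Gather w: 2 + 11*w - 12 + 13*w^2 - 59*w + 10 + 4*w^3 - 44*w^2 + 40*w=4*w^3 - 31*w^2 - 8*w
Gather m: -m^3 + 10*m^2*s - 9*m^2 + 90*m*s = -m^3 + m^2*(10*s - 9) + 90*m*s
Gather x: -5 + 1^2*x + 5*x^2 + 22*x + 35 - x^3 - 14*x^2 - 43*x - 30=-x^3 - 9*x^2 - 20*x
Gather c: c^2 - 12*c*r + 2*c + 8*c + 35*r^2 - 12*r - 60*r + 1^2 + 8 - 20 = c^2 + c*(10 - 12*r) + 35*r^2 - 72*r - 11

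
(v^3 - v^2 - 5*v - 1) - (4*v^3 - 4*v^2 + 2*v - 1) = -3*v^3 + 3*v^2 - 7*v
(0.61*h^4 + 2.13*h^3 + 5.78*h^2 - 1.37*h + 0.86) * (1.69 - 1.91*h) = -1.1651*h^5 - 3.0374*h^4 - 7.4401*h^3 + 12.3849*h^2 - 3.9579*h + 1.4534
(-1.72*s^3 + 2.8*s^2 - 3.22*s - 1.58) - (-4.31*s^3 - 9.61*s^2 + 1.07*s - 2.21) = 2.59*s^3 + 12.41*s^2 - 4.29*s + 0.63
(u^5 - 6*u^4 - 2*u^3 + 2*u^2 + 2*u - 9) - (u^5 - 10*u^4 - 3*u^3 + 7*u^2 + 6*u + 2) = 4*u^4 + u^3 - 5*u^2 - 4*u - 11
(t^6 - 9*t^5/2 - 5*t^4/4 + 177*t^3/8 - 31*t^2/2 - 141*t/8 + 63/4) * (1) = t^6 - 9*t^5/2 - 5*t^4/4 + 177*t^3/8 - 31*t^2/2 - 141*t/8 + 63/4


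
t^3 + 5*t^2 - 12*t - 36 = (t - 3)*(t + 2)*(t + 6)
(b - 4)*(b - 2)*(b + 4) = b^3 - 2*b^2 - 16*b + 32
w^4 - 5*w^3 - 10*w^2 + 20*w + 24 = (w - 6)*(w - 2)*(w + 1)*(w + 2)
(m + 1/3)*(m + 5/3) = m^2 + 2*m + 5/9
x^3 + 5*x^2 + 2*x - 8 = (x - 1)*(x + 2)*(x + 4)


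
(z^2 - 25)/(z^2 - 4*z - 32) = (25 - z^2)/(-z^2 + 4*z + 32)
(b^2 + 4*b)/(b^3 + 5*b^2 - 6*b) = (b + 4)/(b^2 + 5*b - 6)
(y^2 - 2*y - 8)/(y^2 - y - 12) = (y + 2)/(y + 3)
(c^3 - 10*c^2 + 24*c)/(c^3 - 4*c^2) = (c - 6)/c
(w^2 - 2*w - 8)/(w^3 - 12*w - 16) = 1/(w + 2)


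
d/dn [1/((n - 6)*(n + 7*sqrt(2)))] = ((6 - n)*(n + 7*sqrt(2)) - (n - 6)^2)/((n - 6)^3*(n + 7*sqrt(2))^2)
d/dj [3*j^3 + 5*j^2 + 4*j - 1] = 9*j^2 + 10*j + 4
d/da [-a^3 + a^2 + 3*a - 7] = -3*a^2 + 2*a + 3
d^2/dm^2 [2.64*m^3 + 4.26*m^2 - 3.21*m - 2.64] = 15.84*m + 8.52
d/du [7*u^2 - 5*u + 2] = 14*u - 5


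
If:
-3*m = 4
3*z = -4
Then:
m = -4/3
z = -4/3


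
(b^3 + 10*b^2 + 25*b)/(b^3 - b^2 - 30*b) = (b + 5)/(b - 6)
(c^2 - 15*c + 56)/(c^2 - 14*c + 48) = (c - 7)/(c - 6)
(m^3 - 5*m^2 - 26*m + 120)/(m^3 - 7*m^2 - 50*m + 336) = (m^2 + m - 20)/(m^2 - m - 56)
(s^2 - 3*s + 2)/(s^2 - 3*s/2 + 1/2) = 2*(s - 2)/(2*s - 1)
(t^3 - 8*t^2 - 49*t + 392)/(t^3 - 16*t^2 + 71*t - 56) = (t + 7)/(t - 1)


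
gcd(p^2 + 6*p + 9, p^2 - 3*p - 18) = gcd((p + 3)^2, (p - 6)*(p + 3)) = p + 3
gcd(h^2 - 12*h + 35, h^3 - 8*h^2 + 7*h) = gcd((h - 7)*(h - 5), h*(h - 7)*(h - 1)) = h - 7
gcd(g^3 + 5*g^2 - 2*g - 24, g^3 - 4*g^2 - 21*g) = g + 3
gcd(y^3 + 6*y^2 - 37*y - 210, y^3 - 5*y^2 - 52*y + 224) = y + 7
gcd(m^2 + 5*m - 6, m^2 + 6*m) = m + 6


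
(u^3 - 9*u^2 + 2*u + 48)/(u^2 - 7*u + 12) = (u^2 - 6*u - 16)/(u - 4)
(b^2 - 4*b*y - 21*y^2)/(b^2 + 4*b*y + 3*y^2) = (b - 7*y)/(b + y)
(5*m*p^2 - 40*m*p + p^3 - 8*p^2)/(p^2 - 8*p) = 5*m + p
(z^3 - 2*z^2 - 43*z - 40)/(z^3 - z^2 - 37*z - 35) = (z - 8)/(z - 7)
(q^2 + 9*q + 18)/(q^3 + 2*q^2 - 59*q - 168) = (q + 6)/(q^2 - q - 56)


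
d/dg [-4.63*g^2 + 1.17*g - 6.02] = 1.17 - 9.26*g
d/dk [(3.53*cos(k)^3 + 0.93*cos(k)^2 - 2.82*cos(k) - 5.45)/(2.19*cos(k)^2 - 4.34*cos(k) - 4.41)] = (-7.7307*cos(k)^4 + 30.6404*cos(k)^3 + 44.5623*cos(k)^2 - 15.6684*cos(k) + 11.2168)*sin(k)/(4.7961*cos(k)^4 - 19.0092*cos(k)^3 - 0.4802*cos(k)^2 + 38.2788*cos(k) + 19.4481)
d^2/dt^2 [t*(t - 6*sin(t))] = 6*t*sin(t) - 12*cos(t) + 2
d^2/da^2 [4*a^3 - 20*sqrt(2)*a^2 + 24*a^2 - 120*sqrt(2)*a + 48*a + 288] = 24*a - 40*sqrt(2) + 48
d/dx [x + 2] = 1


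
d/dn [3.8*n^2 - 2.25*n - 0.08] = 7.6*n - 2.25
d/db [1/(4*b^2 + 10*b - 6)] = (-4*b - 5)/(2*(2*b^2 + 5*b - 3)^2)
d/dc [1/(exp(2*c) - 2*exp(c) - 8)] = 2*(1 - exp(c))*exp(c)/(-exp(2*c) + 2*exp(c) + 8)^2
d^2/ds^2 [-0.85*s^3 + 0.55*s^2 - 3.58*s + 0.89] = 1.1 - 5.1*s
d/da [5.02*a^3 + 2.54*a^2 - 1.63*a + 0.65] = 15.06*a^2 + 5.08*a - 1.63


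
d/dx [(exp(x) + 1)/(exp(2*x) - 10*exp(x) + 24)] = (-2*(exp(x) - 5)*(exp(x) + 1) + exp(2*x) - 10*exp(x) + 24)*exp(x)/(exp(2*x) - 10*exp(x) + 24)^2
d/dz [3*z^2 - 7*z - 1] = 6*z - 7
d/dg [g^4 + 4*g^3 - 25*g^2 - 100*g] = 4*g^3 + 12*g^2 - 50*g - 100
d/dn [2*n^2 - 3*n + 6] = 4*n - 3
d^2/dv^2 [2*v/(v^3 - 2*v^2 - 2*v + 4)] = 4*(v*(-3*v^2 + 4*v + 2)^2 + (-3*v^2 - v*(3*v - 2) + 4*v + 2)*(v^3 - 2*v^2 - 2*v + 4))/(v^3 - 2*v^2 - 2*v + 4)^3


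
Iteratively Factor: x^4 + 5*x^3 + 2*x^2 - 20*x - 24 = (x + 3)*(x^3 + 2*x^2 - 4*x - 8) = (x + 2)*(x + 3)*(x^2 - 4) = (x + 2)^2*(x + 3)*(x - 2)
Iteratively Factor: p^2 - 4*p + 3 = (p - 1)*(p - 3)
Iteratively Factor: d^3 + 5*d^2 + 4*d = (d)*(d^2 + 5*d + 4) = d*(d + 1)*(d + 4)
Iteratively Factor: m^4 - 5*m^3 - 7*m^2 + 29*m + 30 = (m - 5)*(m^3 - 7*m - 6) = (m - 5)*(m + 2)*(m^2 - 2*m - 3) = (m - 5)*(m - 3)*(m + 2)*(m + 1)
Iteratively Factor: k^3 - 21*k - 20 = (k + 4)*(k^2 - 4*k - 5) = (k + 1)*(k + 4)*(k - 5)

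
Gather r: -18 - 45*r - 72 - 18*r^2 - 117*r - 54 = -18*r^2 - 162*r - 144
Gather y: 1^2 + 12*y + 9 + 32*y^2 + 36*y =32*y^2 + 48*y + 10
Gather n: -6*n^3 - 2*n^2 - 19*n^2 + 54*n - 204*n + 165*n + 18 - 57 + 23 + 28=-6*n^3 - 21*n^2 + 15*n + 12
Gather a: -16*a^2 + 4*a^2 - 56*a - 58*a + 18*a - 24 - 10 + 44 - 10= -12*a^2 - 96*a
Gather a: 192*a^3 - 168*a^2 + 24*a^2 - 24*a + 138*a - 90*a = 192*a^3 - 144*a^2 + 24*a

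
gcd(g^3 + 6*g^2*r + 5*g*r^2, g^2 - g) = g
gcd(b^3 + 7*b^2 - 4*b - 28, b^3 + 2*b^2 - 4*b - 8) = b^2 - 4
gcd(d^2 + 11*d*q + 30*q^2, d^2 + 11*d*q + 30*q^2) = d^2 + 11*d*q + 30*q^2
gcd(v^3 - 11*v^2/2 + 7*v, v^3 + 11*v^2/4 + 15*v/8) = v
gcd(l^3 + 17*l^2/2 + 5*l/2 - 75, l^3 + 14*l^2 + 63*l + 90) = l^2 + 11*l + 30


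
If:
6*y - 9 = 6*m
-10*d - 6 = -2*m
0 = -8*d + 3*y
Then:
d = -27/14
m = -93/14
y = -36/7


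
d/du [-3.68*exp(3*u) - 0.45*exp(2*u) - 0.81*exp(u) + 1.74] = (-11.04*exp(2*u) - 0.9*exp(u) - 0.81)*exp(u)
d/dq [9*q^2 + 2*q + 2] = 18*q + 2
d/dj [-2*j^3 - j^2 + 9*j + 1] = -6*j^2 - 2*j + 9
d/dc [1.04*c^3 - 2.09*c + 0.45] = 3.12*c^2 - 2.09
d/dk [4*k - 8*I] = 4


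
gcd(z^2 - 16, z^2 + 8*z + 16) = z + 4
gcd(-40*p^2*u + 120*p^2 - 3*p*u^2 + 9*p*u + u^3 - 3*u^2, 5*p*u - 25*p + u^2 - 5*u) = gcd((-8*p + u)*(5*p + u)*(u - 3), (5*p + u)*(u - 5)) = 5*p + u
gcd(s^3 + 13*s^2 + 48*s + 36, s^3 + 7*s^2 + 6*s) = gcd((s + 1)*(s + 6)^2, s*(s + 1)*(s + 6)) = s^2 + 7*s + 6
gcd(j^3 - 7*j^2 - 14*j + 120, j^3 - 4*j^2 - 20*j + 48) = j^2 - 2*j - 24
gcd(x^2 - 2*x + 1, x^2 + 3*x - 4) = x - 1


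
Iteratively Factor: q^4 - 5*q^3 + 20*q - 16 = (q - 4)*(q^3 - q^2 - 4*q + 4) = (q - 4)*(q + 2)*(q^2 - 3*q + 2) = (q - 4)*(q - 1)*(q + 2)*(q - 2)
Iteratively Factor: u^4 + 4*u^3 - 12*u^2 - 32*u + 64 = (u - 2)*(u^3 + 6*u^2 - 32) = (u - 2)*(u + 4)*(u^2 + 2*u - 8) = (u - 2)^2*(u + 4)*(u + 4)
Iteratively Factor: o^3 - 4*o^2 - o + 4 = (o - 4)*(o^2 - 1) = (o - 4)*(o - 1)*(o + 1)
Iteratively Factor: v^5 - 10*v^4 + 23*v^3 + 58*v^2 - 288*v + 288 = (v - 3)*(v^4 - 7*v^3 + 2*v^2 + 64*v - 96) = (v - 3)*(v - 2)*(v^3 - 5*v^2 - 8*v + 48) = (v - 4)*(v - 3)*(v - 2)*(v^2 - v - 12) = (v - 4)*(v - 3)*(v - 2)*(v + 3)*(v - 4)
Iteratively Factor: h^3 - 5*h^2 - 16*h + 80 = (h - 5)*(h^2 - 16) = (h - 5)*(h - 4)*(h + 4)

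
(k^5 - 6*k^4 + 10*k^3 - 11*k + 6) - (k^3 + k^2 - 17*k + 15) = k^5 - 6*k^4 + 9*k^3 - k^2 + 6*k - 9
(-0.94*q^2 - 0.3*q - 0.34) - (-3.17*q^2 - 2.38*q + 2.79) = 2.23*q^2 + 2.08*q - 3.13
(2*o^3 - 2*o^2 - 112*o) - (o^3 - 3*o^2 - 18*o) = o^3 + o^2 - 94*o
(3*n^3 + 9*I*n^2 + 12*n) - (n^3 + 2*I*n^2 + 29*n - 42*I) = 2*n^3 + 7*I*n^2 - 17*n + 42*I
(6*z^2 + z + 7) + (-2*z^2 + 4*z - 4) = 4*z^2 + 5*z + 3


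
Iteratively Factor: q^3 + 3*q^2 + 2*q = (q)*(q^2 + 3*q + 2) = q*(q + 2)*(q + 1)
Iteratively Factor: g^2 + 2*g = (g + 2)*(g)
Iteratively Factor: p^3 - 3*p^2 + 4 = (p - 2)*(p^2 - p - 2) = (p - 2)^2*(p + 1)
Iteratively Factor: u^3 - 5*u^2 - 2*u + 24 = (u + 2)*(u^2 - 7*u + 12) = (u - 4)*(u + 2)*(u - 3)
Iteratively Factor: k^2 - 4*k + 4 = (k - 2)*(k - 2)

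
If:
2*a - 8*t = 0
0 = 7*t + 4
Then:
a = -16/7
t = -4/7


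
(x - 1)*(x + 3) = x^2 + 2*x - 3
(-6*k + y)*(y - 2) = -6*k*y + 12*k + y^2 - 2*y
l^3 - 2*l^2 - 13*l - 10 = (l - 5)*(l + 1)*(l + 2)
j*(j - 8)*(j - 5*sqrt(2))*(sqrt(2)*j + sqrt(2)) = sqrt(2)*j^4 - 10*j^3 - 7*sqrt(2)*j^3 - 8*sqrt(2)*j^2 + 70*j^2 + 80*j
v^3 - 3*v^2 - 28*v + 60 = (v - 6)*(v - 2)*(v + 5)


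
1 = 1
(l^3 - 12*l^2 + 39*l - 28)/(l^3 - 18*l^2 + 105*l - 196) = (l - 1)/(l - 7)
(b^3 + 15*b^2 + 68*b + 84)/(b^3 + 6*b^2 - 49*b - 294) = (b + 2)/(b - 7)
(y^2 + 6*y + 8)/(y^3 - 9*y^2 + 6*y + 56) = (y + 4)/(y^2 - 11*y + 28)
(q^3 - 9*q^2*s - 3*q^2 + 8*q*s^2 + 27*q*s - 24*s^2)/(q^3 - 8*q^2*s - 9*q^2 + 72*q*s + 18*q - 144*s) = (q - s)/(q - 6)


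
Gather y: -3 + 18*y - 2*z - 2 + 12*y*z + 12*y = y*(12*z + 30) - 2*z - 5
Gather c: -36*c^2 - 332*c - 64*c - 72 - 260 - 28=-36*c^2 - 396*c - 360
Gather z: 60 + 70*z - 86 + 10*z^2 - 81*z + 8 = 10*z^2 - 11*z - 18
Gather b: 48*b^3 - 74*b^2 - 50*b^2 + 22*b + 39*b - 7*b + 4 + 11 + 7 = 48*b^3 - 124*b^2 + 54*b + 22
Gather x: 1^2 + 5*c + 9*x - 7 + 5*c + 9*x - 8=10*c + 18*x - 14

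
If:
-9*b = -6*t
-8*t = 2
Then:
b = -1/6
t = -1/4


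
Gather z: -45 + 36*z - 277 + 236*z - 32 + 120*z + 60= 392*z - 294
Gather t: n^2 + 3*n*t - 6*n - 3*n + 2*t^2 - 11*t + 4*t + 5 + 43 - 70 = n^2 - 9*n + 2*t^2 + t*(3*n - 7) - 22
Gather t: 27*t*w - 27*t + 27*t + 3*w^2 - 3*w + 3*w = 27*t*w + 3*w^2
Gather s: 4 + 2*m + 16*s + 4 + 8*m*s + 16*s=2*m + s*(8*m + 32) + 8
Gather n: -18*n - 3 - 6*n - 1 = -24*n - 4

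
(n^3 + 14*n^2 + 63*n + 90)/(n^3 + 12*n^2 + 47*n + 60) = (n + 6)/(n + 4)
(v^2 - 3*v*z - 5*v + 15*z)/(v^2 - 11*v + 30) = (v - 3*z)/(v - 6)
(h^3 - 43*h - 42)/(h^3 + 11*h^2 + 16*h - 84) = (h^2 - 6*h - 7)/(h^2 + 5*h - 14)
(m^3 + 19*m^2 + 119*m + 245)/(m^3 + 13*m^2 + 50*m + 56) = (m^2 + 12*m + 35)/(m^2 + 6*m + 8)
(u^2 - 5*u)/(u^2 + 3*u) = (u - 5)/(u + 3)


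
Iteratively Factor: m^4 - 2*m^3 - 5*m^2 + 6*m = (m - 1)*(m^3 - m^2 - 6*m) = (m - 1)*(m + 2)*(m^2 - 3*m) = (m - 3)*(m - 1)*(m + 2)*(m)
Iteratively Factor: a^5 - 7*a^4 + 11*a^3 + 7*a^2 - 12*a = (a)*(a^4 - 7*a^3 + 11*a^2 + 7*a - 12) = a*(a - 3)*(a^3 - 4*a^2 - a + 4) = a*(a - 3)*(a + 1)*(a^2 - 5*a + 4) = a*(a - 3)*(a - 1)*(a + 1)*(a - 4)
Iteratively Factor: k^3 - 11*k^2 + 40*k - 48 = (k - 4)*(k^2 - 7*k + 12) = (k - 4)*(k - 3)*(k - 4)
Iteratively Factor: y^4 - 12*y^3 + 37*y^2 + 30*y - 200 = (y - 5)*(y^3 - 7*y^2 + 2*y + 40) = (y - 5)^2*(y^2 - 2*y - 8) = (y - 5)^2*(y + 2)*(y - 4)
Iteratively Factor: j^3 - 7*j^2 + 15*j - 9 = (j - 3)*(j^2 - 4*j + 3) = (j - 3)^2*(j - 1)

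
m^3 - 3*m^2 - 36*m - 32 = (m - 8)*(m + 1)*(m + 4)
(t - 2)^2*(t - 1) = t^3 - 5*t^2 + 8*t - 4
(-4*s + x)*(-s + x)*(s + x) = 4*s^3 - s^2*x - 4*s*x^2 + x^3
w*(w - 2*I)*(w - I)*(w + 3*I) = w^4 + 7*w^2 - 6*I*w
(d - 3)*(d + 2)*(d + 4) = d^3 + 3*d^2 - 10*d - 24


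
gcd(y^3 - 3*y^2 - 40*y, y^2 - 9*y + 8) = y - 8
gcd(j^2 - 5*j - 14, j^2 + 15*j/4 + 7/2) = j + 2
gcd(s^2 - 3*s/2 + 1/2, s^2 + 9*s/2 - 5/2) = s - 1/2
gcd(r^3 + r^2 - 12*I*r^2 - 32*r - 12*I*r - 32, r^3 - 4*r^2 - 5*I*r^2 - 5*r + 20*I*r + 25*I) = r + 1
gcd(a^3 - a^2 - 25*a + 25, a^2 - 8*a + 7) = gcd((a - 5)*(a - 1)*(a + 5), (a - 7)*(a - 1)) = a - 1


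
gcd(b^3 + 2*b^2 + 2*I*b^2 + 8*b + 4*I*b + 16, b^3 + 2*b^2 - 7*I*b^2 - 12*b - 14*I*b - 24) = b + 2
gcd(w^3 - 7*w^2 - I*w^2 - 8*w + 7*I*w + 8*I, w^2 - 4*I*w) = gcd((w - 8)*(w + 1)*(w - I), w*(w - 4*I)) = 1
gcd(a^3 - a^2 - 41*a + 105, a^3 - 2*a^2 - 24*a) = 1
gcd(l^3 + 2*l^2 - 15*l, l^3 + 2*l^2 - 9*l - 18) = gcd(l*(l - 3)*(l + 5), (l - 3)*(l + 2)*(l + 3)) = l - 3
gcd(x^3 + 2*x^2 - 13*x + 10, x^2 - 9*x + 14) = x - 2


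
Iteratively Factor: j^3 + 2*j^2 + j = (j)*(j^2 + 2*j + 1) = j*(j + 1)*(j + 1)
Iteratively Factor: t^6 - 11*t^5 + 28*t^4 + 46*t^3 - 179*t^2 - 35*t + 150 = (t - 5)*(t^5 - 6*t^4 - 2*t^3 + 36*t^2 + t - 30) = (t - 5)*(t - 1)*(t^4 - 5*t^3 - 7*t^2 + 29*t + 30) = (t - 5)*(t - 3)*(t - 1)*(t^3 - 2*t^2 - 13*t - 10) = (t - 5)*(t - 3)*(t - 1)*(t + 2)*(t^2 - 4*t - 5) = (t - 5)^2*(t - 3)*(t - 1)*(t + 2)*(t + 1)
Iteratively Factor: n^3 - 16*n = (n)*(n^2 - 16) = n*(n - 4)*(n + 4)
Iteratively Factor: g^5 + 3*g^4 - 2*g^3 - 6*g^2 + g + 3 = (g + 1)*(g^4 + 2*g^3 - 4*g^2 - 2*g + 3) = (g - 1)*(g + 1)*(g^3 + 3*g^2 - g - 3) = (g - 1)^2*(g + 1)*(g^2 + 4*g + 3) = (g - 1)^2*(g + 1)*(g + 3)*(g + 1)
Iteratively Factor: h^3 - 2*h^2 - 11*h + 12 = (h + 3)*(h^2 - 5*h + 4) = (h - 4)*(h + 3)*(h - 1)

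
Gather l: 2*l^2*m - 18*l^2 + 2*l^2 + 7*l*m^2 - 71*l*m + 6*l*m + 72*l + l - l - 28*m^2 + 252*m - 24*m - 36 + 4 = l^2*(2*m - 16) + l*(7*m^2 - 65*m + 72) - 28*m^2 + 228*m - 32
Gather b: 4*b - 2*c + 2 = 4*b - 2*c + 2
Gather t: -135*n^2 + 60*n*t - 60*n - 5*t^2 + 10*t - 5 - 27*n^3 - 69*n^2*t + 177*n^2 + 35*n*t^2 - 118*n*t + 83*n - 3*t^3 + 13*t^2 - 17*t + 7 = -27*n^3 + 42*n^2 + 23*n - 3*t^3 + t^2*(35*n + 8) + t*(-69*n^2 - 58*n - 7) + 2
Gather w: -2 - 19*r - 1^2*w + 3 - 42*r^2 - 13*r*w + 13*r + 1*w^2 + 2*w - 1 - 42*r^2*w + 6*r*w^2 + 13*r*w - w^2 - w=-42*r^2*w - 42*r^2 + 6*r*w^2 - 6*r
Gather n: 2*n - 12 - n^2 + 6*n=-n^2 + 8*n - 12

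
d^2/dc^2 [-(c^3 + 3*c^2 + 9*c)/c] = -2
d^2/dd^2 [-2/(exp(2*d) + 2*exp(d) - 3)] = 4*(-4*(exp(d) + 1)^2*exp(d) + (2*exp(d) + 1)*(exp(2*d) + 2*exp(d) - 3))*exp(d)/(exp(2*d) + 2*exp(d) - 3)^3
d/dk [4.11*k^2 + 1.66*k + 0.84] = 8.22*k + 1.66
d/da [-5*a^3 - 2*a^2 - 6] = a*(-15*a - 4)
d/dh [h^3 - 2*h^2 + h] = 3*h^2 - 4*h + 1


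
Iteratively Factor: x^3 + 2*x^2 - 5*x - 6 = (x + 3)*(x^2 - x - 2) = (x + 1)*(x + 3)*(x - 2)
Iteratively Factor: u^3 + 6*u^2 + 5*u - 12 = (u + 4)*(u^2 + 2*u - 3) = (u - 1)*(u + 4)*(u + 3)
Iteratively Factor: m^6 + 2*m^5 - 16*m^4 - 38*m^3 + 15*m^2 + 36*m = (m - 4)*(m^5 + 6*m^4 + 8*m^3 - 6*m^2 - 9*m) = (m - 4)*(m + 1)*(m^4 + 5*m^3 + 3*m^2 - 9*m) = (m - 4)*(m - 1)*(m + 1)*(m^3 + 6*m^2 + 9*m) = m*(m - 4)*(m - 1)*(m + 1)*(m^2 + 6*m + 9) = m*(m - 4)*(m - 1)*(m + 1)*(m + 3)*(m + 3)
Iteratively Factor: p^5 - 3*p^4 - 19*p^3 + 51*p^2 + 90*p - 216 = (p - 4)*(p^4 + p^3 - 15*p^2 - 9*p + 54) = (p - 4)*(p - 3)*(p^3 + 4*p^2 - 3*p - 18) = (p - 4)*(p - 3)*(p + 3)*(p^2 + p - 6) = (p - 4)*(p - 3)*(p - 2)*(p + 3)*(p + 3)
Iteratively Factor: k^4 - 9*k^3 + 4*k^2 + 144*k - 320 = (k - 4)*(k^3 - 5*k^2 - 16*k + 80) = (k - 4)^2*(k^2 - k - 20) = (k - 5)*(k - 4)^2*(k + 4)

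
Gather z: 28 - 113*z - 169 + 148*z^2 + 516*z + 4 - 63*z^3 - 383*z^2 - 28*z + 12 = -63*z^3 - 235*z^2 + 375*z - 125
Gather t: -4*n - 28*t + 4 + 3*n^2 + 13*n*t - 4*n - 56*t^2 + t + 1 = 3*n^2 - 8*n - 56*t^2 + t*(13*n - 27) + 5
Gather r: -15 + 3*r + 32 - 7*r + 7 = 24 - 4*r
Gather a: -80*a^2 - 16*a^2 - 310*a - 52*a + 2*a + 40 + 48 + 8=-96*a^2 - 360*a + 96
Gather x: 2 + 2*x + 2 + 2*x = 4*x + 4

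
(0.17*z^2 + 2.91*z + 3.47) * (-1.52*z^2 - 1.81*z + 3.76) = -0.2584*z^4 - 4.7309*z^3 - 9.9023*z^2 + 4.6609*z + 13.0472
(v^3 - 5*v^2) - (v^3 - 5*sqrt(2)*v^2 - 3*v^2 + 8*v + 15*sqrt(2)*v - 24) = -2*v^2 + 5*sqrt(2)*v^2 - 15*sqrt(2)*v - 8*v + 24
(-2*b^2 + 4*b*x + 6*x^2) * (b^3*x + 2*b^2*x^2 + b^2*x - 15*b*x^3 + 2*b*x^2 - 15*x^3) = -2*b^5*x - 2*b^4*x + 44*b^3*x^3 - 48*b^2*x^4 + 44*b^2*x^3 - 90*b*x^5 - 48*b*x^4 - 90*x^5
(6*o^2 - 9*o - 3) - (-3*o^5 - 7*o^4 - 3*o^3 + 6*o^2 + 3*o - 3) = 3*o^5 + 7*o^4 + 3*o^3 - 12*o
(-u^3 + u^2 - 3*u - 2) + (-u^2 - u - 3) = -u^3 - 4*u - 5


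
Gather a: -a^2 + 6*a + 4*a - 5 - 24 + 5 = -a^2 + 10*a - 24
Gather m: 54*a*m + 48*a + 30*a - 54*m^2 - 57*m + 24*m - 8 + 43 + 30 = 78*a - 54*m^2 + m*(54*a - 33) + 65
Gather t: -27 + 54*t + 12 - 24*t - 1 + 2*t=32*t - 16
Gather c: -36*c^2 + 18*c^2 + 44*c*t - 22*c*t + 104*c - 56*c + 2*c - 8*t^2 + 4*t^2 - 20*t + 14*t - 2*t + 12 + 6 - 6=-18*c^2 + c*(22*t + 50) - 4*t^2 - 8*t + 12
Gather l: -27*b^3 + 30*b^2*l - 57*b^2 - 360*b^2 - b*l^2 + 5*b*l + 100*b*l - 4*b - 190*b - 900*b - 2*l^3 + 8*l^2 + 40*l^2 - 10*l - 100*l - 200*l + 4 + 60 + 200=-27*b^3 - 417*b^2 - 1094*b - 2*l^3 + l^2*(48 - b) + l*(30*b^2 + 105*b - 310) + 264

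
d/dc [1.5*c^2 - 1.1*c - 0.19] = 3.0*c - 1.1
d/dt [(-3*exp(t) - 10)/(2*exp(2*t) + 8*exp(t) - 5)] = (6*exp(2*t) + 40*exp(t) + 95)*exp(t)/(4*exp(4*t) + 32*exp(3*t) + 44*exp(2*t) - 80*exp(t) + 25)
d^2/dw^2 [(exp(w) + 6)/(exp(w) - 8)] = 14*(exp(w) + 8)*exp(w)/(exp(3*w) - 24*exp(2*w) + 192*exp(w) - 512)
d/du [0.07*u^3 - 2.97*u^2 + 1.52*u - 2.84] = 0.21*u^2 - 5.94*u + 1.52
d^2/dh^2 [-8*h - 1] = 0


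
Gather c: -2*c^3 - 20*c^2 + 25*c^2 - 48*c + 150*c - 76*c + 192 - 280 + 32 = -2*c^3 + 5*c^2 + 26*c - 56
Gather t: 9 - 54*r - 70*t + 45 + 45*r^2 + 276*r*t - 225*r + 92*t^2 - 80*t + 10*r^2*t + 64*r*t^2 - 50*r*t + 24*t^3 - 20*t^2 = 45*r^2 - 279*r + 24*t^3 + t^2*(64*r + 72) + t*(10*r^2 + 226*r - 150) + 54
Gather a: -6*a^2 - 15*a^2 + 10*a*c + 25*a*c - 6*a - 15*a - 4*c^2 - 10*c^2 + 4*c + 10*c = -21*a^2 + a*(35*c - 21) - 14*c^2 + 14*c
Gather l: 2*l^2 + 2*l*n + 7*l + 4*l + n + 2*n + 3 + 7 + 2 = 2*l^2 + l*(2*n + 11) + 3*n + 12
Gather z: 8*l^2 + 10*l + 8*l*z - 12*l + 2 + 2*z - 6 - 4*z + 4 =8*l^2 - 2*l + z*(8*l - 2)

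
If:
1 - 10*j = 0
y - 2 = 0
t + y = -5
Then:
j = 1/10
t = -7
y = 2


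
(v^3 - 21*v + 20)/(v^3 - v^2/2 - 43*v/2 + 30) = 2*(v - 1)/(2*v - 3)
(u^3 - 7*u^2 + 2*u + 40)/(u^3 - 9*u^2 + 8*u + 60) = (u - 4)/(u - 6)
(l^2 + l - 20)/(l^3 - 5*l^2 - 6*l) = (-l^2 - l + 20)/(l*(-l^2 + 5*l + 6))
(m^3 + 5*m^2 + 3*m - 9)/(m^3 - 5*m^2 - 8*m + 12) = (m^2 + 6*m + 9)/(m^2 - 4*m - 12)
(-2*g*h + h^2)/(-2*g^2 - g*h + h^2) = h/(g + h)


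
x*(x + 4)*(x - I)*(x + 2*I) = x^4 + 4*x^3 + I*x^3 + 2*x^2 + 4*I*x^2 + 8*x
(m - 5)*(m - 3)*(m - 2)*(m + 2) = m^4 - 8*m^3 + 11*m^2 + 32*m - 60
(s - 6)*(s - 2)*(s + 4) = s^3 - 4*s^2 - 20*s + 48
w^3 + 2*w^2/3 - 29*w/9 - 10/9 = (w - 5/3)*(w + 1/3)*(w + 2)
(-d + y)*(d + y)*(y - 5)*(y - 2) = -d^2*y^2 + 7*d^2*y - 10*d^2 + y^4 - 7*y^3 + 10*y^2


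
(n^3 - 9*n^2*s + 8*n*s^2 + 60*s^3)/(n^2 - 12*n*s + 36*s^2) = (-n^2 + 3*n*s + 10*s^2)/(-n + 6*s)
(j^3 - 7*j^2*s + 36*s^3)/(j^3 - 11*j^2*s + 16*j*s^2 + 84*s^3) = (-j + 3*s)/(-j + 7*s)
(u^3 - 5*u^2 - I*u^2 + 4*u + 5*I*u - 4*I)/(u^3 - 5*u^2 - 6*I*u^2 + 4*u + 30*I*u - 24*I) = (u - I)/(u - 6*I)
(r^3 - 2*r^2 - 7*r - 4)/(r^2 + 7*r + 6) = (r^2 - 3*r - 4)/(r + 6)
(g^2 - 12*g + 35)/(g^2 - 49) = (g - 5)/(g + 7)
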